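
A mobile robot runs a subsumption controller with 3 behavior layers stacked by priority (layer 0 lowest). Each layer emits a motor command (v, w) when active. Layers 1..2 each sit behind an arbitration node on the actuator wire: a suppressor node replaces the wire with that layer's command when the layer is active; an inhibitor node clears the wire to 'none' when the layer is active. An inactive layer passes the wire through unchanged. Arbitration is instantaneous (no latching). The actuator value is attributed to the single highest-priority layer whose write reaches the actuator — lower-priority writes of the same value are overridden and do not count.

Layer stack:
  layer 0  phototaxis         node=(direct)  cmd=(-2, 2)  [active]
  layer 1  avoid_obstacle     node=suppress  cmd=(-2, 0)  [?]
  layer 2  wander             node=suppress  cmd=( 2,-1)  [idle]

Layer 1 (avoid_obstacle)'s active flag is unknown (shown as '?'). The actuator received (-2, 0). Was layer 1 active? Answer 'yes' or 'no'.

yes

If layer 1 is active=yes:
  actuator would be (-2, 0)
If layer 1 is active=no:
  actuator would be (-2, 2)
Observed (-2, 0), so layer 1 was active.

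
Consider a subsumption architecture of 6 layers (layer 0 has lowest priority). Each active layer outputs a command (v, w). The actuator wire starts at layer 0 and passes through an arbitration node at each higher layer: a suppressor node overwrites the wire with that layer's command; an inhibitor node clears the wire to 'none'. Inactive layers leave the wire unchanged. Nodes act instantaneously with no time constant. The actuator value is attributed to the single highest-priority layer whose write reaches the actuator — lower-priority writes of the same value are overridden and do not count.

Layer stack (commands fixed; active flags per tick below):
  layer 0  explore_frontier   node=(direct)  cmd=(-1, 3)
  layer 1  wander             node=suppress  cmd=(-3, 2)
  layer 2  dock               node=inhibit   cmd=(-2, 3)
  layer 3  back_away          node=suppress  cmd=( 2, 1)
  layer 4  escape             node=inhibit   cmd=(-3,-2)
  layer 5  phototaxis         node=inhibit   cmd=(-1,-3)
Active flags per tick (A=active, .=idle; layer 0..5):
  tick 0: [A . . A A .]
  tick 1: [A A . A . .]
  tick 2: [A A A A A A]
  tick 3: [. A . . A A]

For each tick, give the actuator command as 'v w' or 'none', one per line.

tick 0:
  [0] explore_frontier on; wire := (-1, 3)
  [1] wander off; pass (-1, 3)
  [2] dock off; pass (-1, 3)
  [3] back_away on (suppress); wire := (2, 1)
  [4] escape on (inhibit); wire := none
  [5] phototaxis off; pass none
  output none
tick 1:
  [0] explore_frontier on; wire := (-1, 3)
  [1] wander on (suppress); wire := (-3, 2)
  [2] dock off; pass (-3, 2)
  [3] back_away on (suppress); wire := (2, 1)
  [4] escape off; pass (2, 1)
  [5] phototaxis off; pass (2, 1)
  output (2, 1)
tick 2:
  [0] explore_frontier on; wire := (-1, 3)
  [1] wander on (suppress); wire := (-3, 2)
  [2] dock on (inhibit); wire := none
  [3] back_away on (suppress); wire := (2, 1)
  [4] escape on (inhibit); wire := none
  [5] phototaxis on (inhibit); wire := none
  output none
tick 3:
  [0] explore_frontier off; wire := none
  [1] wander on (suppress); wire := (-3, 2)
  [2] dock off; pass (-3, 2)
  [3] back_away off; pass (-3, 2)
  [4] escape on (inhibit); wire := none
  [5] phototaxis on (inhibit); wire := none
  output none

none
2 1
none
none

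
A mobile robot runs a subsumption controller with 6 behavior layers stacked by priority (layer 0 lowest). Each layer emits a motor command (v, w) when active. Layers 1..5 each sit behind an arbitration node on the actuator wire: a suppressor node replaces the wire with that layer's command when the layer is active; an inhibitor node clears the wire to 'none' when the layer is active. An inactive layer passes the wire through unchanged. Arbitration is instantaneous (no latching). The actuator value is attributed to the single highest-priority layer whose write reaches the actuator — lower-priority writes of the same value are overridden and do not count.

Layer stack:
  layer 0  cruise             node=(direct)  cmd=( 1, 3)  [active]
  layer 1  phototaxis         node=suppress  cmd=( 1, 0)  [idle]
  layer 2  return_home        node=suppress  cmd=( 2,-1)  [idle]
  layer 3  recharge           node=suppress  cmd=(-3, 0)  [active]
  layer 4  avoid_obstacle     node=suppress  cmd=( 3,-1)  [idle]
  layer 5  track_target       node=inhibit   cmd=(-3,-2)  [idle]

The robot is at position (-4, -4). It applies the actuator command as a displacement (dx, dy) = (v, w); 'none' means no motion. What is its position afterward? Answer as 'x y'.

[0] cruise on; wire := (1, 3)
[1] phototaxis off; pass (1, 3)
[2] return_home off; pass (1, 3)
[3] recharge on (suppress); wire := (-3, 0)
[4] avoid_obstacle off; pass (-3, 0)
[5] track_target off; pass (-3, 0)
output (-3, 0)
position: (-4, -4) + (-3, 0) = (-7, -4)

-7 -4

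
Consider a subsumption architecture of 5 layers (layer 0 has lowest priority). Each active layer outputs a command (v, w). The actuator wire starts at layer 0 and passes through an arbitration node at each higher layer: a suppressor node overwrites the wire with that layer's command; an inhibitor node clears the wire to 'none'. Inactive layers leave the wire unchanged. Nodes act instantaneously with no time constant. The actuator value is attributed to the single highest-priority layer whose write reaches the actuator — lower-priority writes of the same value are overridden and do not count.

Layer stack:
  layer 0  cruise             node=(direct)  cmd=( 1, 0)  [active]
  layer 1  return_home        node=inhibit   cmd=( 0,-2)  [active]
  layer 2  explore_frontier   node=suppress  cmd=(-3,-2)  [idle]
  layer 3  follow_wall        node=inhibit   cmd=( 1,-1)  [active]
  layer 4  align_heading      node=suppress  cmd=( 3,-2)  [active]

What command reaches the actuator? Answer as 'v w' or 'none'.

3 -2

layer 0 (cruise) active — direct: (1, 0)
layer 1 (return_home) active — inhibits: none
layer 2 (explore_frontier) idle — unchanged: none
layer 3 (follow_wall) active — inhibits: none
layer 4 (align_heading) active — suppresses: (3, -2)
→ actuator (3, -2)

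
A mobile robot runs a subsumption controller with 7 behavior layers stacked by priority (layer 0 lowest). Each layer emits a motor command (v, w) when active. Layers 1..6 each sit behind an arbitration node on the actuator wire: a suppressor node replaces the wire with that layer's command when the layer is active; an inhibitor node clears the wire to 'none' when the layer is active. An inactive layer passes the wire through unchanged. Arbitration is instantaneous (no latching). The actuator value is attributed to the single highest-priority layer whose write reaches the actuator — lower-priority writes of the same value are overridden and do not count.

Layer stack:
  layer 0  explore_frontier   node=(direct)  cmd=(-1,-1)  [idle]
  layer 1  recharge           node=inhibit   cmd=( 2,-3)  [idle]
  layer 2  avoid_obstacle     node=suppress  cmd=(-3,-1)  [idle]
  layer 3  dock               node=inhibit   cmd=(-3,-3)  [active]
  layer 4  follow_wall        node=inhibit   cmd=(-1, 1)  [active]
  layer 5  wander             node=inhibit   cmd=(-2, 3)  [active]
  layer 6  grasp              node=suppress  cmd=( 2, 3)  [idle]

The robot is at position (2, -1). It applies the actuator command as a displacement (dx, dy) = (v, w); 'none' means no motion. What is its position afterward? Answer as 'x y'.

[0] explore_frontier off; wire := none
[1] recharge off; pass none
[2] avoid_obstacle off; pass none
[3] dock on (inhibit); wire := none
[4] follow_wall on (inhibit); wire := none
[5] wander on (inhibit); wire := none
[6] grasp off; pass none
output none
position: (2, -1) + none = (2, -1)

2 -1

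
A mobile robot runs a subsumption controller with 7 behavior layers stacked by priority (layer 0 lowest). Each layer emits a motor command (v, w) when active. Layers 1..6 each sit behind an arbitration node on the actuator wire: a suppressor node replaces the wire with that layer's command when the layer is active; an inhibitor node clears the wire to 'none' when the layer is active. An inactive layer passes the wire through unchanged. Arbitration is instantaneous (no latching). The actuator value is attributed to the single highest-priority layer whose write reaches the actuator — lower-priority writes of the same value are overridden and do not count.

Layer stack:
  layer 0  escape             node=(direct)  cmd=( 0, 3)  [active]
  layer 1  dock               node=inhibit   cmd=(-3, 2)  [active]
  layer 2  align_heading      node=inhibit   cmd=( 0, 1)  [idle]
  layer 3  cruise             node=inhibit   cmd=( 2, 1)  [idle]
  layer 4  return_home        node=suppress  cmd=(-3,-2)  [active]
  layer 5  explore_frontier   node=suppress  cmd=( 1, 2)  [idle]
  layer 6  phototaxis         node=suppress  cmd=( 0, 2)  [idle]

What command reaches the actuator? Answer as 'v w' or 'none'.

layer 0 (escape) active — direct: (0, 3)
layer 1 (dock) active — inhibits: none
layer 2 (align_heading) idle — unchanged: none
layer 3 (cruise) idle — unchanged: none
layer 4 (return_home) active — suppresses: (-3, -2)
layer 5 (explore_frontier) idle — unchanged: (-3, -2)
layer 6 (phototaxis) idle — unchanged: (-3, -2)
→ actuator (-3, -2)

-3 -2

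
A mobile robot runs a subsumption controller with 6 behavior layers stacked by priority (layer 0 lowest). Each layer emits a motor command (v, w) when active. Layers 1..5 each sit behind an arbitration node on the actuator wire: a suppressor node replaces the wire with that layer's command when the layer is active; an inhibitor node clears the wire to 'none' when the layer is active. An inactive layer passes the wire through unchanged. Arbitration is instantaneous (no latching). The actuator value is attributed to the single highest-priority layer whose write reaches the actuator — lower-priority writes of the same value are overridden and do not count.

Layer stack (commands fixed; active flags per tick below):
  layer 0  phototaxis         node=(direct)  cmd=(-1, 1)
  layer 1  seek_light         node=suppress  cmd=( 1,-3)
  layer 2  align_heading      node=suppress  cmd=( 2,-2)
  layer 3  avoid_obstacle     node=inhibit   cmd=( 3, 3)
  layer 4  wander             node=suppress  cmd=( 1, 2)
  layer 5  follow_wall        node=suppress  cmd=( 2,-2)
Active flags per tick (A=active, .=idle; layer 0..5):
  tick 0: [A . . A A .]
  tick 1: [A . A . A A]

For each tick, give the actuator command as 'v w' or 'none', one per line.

1 2
2 -2

tick 0:
  layer 0 (phototaxis) active — direct: (-1, 1)
  layer 1 (seek_light) idle — unchanged: (-1, 1)
  layer 2 (align_heading) idle — unchanged: (-1, 1)
  layer 3 (avoid_obstacle) active — inhibits: none
  layer 4 (wander) active — suppresses: (1, 2)
  layer 5 (follow_wall) idle — unchanged: (1, 2)
  → actuator (1, 2)
tick 1:
  layer 0 (phototaxis) active — direct: (-1, 1)
  layer 1 (seek_light) idle — unchanged: (-1, 1)
  layer 2 (align_heading) active — suppresses: (2, -2)
  layer 3 (avoid_obstacle) idle — unchanged: (2, -2)
  layer 4 (wander) active — suppresses: (1, 2)
  layer 5 (follow_wall) active — suppresses: (2, -2)
  → actuator (2, -2)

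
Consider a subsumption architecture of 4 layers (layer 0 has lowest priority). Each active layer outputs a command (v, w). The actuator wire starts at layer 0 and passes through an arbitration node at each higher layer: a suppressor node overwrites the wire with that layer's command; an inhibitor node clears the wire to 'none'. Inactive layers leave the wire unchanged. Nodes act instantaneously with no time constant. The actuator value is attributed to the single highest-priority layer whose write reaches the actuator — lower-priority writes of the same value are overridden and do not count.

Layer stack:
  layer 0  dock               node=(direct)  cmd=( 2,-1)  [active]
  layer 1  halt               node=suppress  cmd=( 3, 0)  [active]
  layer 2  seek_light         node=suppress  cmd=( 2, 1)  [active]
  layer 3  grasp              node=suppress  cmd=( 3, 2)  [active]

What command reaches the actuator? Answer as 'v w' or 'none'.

layer 0 (dock) active — direct: (2, -1)
layer 1 (halt) active — suppresses: (3, 0)
layer 2 (seek_light) active — suppresses: (2, 1)
layer 3 (grasp) active — suppresses: (3, 2)
→ actuator (3, 2)

3 2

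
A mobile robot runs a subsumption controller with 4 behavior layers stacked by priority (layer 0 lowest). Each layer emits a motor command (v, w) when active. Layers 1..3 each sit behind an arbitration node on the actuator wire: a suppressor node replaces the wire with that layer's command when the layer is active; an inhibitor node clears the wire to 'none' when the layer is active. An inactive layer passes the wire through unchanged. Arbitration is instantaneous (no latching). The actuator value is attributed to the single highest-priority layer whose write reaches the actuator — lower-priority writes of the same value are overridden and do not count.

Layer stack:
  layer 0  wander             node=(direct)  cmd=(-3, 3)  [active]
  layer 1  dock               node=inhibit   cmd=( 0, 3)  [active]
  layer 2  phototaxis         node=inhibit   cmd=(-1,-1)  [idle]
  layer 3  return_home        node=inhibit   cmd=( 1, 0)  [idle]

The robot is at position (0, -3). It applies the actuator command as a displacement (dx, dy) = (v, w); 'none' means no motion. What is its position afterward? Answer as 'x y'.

0 -3

[0] wander on; wire := (-3, 3)
[1] dock on (inhibit); wire := none
[2] phototaxis off; pass none
[3] return_home off; pass none
output none
position: (0, -3) + none = (0, -3)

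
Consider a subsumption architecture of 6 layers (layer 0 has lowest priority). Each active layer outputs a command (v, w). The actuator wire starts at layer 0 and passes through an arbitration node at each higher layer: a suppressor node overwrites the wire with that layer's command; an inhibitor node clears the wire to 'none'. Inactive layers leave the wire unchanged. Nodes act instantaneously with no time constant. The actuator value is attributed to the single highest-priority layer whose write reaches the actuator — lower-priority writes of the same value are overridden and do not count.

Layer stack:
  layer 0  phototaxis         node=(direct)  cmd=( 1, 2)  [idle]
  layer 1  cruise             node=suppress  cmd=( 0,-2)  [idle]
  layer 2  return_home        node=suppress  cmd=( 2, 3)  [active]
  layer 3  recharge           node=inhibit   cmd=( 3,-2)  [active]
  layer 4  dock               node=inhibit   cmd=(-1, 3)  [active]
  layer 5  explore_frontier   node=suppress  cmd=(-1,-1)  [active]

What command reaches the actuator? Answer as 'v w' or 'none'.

layer 0 (phototaxis) idle — none
layer 1 (cruise) idle — unchanged: none
layer 2 (return_home) active — suppresses: (2, 3)
layer 3 (recharge) active — inhibits: none
layer 4 (dock) active — inhibits: none
layer 5 (explore_frontier) active — suppresses: (-1, -1)
→ actuator (-1, -1)

-1 -1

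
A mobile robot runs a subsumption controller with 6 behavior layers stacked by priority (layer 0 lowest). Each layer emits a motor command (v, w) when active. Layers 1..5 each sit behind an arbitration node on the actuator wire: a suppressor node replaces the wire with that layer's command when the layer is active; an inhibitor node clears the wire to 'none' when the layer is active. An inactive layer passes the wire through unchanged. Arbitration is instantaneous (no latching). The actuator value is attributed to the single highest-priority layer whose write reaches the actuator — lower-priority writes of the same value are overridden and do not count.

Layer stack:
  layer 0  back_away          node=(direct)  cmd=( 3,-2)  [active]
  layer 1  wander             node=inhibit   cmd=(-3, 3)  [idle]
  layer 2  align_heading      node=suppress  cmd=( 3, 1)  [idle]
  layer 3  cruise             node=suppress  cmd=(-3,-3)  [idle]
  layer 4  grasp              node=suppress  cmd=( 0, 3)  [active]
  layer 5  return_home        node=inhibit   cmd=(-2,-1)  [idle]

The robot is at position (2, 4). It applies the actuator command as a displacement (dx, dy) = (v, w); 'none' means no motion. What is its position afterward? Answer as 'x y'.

2 7

L0 back_away: active, feeds wire = (3, -2)
L1 wander: idle → wire stays (3, -2)
L2 align_heading: idle → wire stays (3, -2)
L3 cruise: idle → wire stays (3, -2)
L4 grasp: active, suppressor → wire = (0, 3)
L5 return_home: idle → wire stays (0, 3)
actuator = (0, 3)
position: (2, 4) + (0, 3) = (2, 7)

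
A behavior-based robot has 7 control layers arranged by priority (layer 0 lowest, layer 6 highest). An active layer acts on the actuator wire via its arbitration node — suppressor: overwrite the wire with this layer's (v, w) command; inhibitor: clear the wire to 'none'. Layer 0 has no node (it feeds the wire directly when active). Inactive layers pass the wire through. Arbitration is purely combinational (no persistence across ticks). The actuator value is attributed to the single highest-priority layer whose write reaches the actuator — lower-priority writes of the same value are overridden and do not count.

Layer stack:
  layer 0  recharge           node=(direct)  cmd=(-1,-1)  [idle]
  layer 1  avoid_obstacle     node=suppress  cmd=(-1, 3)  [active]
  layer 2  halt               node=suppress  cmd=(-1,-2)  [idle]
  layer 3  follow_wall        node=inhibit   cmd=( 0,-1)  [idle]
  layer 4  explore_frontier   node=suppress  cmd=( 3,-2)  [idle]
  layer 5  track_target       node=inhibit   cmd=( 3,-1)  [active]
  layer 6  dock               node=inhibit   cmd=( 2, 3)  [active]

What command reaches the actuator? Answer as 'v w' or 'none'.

[0] recharge off; wire := none
[1] avoid_obstacle on (suppress); wire := (-1, 3)
[2] halt off; pass (-1, 3)
[3] follow_wall off; pass (-1, 3)
[4] explore_frontier off; pass (-1, 3)
[5] track_target on (inhibit); wire := none
[6] dock on (inhibit); wire := none
output none

none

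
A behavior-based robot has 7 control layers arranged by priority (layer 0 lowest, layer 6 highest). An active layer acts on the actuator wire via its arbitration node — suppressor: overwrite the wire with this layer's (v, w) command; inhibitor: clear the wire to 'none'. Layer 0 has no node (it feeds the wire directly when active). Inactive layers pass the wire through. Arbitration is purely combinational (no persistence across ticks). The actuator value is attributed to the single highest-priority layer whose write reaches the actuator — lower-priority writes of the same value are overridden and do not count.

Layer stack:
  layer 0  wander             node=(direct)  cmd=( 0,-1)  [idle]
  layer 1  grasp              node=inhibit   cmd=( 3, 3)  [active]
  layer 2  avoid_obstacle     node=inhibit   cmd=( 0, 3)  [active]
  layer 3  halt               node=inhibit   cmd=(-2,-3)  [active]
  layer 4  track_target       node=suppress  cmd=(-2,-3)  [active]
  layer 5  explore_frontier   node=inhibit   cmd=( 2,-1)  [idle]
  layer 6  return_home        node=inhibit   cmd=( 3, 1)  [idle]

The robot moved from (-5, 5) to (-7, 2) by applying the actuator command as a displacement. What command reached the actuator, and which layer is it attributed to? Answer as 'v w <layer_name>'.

-2 -3 track_target

displacement = (-7, 2) − (-5, 5) = (-2, -3)
L0 wander: idle → wire = none
L1 grasp: active, inhibitor → wire = none
L2 avoid_obstacle: active, inhibitor → wire = none
L3 halt: active, inhibitor → wire = none
L4 track_target: active, suppressor → wire = (-2, -3)
L5 explore_frontier: idle → wire stays (-2, -3)
L6 return_home: idle → wire stays (-2, -3)
actuator = (-2, -3) — from layer 4 (track_target)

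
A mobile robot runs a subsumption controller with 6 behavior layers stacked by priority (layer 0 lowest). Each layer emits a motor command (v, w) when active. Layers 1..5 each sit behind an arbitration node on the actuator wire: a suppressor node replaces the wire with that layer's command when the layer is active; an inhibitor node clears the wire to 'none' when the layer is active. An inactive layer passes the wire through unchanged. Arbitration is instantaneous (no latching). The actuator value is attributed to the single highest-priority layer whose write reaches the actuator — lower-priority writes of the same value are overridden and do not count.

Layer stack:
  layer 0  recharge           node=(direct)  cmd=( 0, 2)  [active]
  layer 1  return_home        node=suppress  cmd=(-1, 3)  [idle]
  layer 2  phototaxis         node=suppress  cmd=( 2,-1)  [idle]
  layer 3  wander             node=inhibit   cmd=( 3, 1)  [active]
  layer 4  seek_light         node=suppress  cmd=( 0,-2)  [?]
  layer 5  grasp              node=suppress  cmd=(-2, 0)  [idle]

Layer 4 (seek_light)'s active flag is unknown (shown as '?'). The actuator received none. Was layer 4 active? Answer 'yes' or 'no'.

no

If layer 4 is active=yes:
  actuator would be (0, -2)
If layer 4 is active=no:
  actuator would be none
Observed none, so layer 4 was idle.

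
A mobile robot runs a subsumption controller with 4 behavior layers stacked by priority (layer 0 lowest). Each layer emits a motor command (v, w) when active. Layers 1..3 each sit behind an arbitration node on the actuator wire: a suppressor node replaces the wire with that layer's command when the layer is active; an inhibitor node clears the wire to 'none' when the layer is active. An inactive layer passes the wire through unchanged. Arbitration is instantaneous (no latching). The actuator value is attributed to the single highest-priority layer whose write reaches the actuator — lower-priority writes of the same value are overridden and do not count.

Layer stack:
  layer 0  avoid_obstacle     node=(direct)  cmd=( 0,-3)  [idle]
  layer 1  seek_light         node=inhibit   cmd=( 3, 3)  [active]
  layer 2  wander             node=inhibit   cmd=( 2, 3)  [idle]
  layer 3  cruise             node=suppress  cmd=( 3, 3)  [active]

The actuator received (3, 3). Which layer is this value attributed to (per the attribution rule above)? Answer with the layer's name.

cruise

L0 avoid_obstacle: idle → wire = none
L1 seek_light: active, inhibitor → wire = none
L2 wander: idle → wire stays none
L3 cruise: active, suppressor → wire = (3, 3)
actuator = (3, 3)
last writer: layer 3 = cruise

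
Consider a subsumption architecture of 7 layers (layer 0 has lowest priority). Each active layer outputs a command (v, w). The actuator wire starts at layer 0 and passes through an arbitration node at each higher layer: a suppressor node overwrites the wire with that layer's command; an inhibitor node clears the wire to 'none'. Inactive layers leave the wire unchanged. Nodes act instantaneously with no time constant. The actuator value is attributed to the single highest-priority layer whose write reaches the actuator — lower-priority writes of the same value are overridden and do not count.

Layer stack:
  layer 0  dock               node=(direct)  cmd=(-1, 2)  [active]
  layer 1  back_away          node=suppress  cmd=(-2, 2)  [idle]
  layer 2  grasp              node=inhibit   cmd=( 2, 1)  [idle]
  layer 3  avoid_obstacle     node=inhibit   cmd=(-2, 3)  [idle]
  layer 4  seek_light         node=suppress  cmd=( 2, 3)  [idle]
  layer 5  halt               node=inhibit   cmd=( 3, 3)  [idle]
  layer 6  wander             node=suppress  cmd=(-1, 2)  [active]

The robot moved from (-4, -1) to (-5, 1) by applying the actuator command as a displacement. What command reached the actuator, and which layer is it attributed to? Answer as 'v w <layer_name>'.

displacement = (-5, 1) − (-4, -1) = (-1, 2)
L0 dock: active, feeds wire = (-1, 2)
L1 back_away: idle → wire stays (-1, 2)
L2 grasp: idle → wire stays (-1, 2)
L3 avoid_obstacle: idle → wire stays (-1, 2)
L4 seek_light: idle → wire stays (-1, 2)
L5 halt: idle → wire stays (-1, 2)
L6 wander: active, suppressor → wire = (-1, 2)
actuator = (-1, 2) — from layer 6 (wander)

-1 2 wander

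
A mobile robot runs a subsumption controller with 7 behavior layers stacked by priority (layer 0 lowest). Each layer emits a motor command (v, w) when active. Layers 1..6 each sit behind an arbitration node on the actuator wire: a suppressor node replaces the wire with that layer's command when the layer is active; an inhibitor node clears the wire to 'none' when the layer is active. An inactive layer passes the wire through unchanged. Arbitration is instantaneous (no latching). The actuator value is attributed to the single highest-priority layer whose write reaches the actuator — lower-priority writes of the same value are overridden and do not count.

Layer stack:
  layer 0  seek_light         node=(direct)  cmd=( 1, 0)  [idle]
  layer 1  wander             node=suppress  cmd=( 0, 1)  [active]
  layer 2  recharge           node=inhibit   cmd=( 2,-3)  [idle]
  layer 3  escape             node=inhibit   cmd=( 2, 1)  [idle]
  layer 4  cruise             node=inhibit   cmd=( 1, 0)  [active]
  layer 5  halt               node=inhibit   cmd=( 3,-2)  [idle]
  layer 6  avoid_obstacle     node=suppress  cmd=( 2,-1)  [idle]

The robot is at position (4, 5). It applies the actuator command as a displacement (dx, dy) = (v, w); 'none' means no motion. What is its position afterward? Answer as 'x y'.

4 5

L0 seek_light: idle → wire = none
L1 wander: active, suppressor → wire = (0, 1)
L2 recharge: idle → wire stays (0, 1)
L3 escape: idle → wire stays (0, 1)
L4 cruise: active, inhibitor → wire = none
L5 halt: idle → wire stays none
L6 avoid_obstacle: idle → wire stays none
actuator = none
position: (4, 5) + none = (4, 5)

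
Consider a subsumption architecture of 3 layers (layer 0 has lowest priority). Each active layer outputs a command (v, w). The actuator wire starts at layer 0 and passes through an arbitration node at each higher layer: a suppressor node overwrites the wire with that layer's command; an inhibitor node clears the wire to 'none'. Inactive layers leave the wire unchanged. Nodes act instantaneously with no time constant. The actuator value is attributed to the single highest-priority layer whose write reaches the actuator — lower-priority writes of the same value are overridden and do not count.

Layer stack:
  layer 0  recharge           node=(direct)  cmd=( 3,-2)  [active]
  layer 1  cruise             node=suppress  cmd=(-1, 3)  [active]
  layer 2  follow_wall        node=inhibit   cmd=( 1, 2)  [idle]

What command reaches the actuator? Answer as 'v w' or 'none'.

-1 3

[0] recharge on; wire := (3, -2)
[1] cruise on (suppress); wire := (-1, 3)
[2] follow_wall off; pass (-1, 3)
output (-1, 3)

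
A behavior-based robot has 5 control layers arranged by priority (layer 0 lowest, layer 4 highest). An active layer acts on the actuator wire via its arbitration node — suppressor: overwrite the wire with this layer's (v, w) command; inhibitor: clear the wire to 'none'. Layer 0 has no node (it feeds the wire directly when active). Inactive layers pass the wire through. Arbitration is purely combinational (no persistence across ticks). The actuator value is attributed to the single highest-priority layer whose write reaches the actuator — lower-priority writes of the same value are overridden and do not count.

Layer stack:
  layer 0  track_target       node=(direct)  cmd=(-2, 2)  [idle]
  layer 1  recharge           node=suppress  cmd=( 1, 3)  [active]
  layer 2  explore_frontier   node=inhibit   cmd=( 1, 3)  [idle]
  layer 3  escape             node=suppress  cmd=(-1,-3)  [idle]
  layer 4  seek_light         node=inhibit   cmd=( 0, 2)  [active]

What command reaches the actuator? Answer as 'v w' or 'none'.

none

layer 0 (track_target) idle — none
layer 1 (recharge) active — suppresses: (1, 3)
layer 2 (explore_frontier) idle — unchanged: (1, 3)
layer 3 (escape) idle — unchanged: (1, 3)
layer 4 (seek_light) active — inhibits: none
→ actuator none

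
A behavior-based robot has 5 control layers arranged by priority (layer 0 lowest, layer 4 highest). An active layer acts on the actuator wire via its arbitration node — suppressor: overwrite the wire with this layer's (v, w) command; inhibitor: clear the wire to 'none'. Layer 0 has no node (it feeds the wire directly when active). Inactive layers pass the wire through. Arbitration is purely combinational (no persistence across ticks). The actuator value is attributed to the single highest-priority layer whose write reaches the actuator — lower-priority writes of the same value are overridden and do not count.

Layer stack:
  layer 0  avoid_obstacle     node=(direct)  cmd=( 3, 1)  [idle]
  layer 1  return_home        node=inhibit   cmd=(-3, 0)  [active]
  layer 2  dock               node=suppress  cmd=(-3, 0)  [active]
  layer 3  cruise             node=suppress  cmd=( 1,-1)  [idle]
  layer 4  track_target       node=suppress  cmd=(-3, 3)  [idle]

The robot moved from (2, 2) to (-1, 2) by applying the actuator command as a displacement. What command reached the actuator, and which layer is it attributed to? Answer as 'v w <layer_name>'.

-3 0 dock

displacement = (-1, 2) − (2, 2) = (-3, 0)
layer 0 (avoid_obstacle) idle — none
layer 1 (return_home) active — inhibits: none
layer 2 (dock) active — suppresses: (-3, 0)
layer 3 (cruise) idle — unchanged: (-3, 0)
layer 4 (track_target) idle — unchanged: (-3, 0)
→ actuator (-3, 0) — from layer 2 (dock)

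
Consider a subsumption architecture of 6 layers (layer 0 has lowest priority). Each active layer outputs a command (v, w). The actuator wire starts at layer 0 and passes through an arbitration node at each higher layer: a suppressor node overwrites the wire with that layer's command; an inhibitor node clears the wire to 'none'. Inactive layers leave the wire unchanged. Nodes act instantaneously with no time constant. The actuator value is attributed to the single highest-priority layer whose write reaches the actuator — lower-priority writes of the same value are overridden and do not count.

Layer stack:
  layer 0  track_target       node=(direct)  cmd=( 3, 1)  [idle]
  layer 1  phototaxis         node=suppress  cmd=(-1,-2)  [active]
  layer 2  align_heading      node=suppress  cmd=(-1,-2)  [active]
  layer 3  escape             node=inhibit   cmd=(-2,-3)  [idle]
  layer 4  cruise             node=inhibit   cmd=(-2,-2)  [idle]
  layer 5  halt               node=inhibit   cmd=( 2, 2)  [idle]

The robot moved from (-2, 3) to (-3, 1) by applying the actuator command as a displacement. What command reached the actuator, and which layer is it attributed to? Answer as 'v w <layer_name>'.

displacement = (-3, 1) − (-2, 3) = (-1, -2)
[0] track_target off; wire := none
[1] phototaxis on (suppress); wire := (-1, -2)
[2] align_heading on (suppress); wire := (-1, -2)
[3] escape off; pass (-1, -2)
[4] cruise off; pass (-1, -2)
[5] halt off; pass (-1, -2)
output (-1, -2) — from layer 2 (align_heading)

-1 -2 align_heading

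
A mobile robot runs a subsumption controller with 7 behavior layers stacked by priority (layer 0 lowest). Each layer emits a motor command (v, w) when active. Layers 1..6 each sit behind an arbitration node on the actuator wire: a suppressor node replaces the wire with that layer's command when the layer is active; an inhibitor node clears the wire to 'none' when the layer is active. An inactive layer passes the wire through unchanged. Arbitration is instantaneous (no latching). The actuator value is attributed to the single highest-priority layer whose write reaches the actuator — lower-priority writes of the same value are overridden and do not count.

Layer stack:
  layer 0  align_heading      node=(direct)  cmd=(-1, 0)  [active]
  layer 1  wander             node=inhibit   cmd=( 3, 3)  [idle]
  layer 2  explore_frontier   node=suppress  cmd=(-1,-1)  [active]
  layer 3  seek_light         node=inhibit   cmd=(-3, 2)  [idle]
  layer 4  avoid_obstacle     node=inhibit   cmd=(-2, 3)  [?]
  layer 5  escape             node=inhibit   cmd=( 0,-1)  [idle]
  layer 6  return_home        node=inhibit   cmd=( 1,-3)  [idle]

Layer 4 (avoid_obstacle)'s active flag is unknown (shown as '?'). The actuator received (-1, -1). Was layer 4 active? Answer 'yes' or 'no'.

If layer 4 is active=yes:
  actuator would be none
If layer 4 is active=no:
  actuator would be (-1, -1)
Observed (-1, -1), so layer 4 was idle.

no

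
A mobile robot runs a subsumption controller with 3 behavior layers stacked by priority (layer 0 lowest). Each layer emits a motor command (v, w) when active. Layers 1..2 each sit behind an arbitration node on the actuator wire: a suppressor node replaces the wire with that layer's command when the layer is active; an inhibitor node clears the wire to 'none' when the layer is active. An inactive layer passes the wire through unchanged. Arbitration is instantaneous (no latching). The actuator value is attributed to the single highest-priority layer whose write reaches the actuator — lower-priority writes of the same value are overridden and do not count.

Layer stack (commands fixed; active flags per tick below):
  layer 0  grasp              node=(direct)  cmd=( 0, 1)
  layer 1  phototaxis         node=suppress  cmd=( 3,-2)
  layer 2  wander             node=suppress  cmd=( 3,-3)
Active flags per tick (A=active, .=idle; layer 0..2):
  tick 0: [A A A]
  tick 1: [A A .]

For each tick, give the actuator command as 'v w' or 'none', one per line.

tick 0:
  L0 grasp: active, feeds wire = (0, 1)
  L1 phototaxis: active, suppressor → wire = (3, -2)
  L2 wander: active, suppressor → wire = (3, -3)
  actuator = (3, -3)
tick 1:
  L0 grasp: active, feeds wire = (0, 1)
  L1 phototaxis: active, suppressor → wire = (3, -2)
  L2 wander: idle → wire stays (3, -2)
  actuator = (3, -2)

3 -3
3 -2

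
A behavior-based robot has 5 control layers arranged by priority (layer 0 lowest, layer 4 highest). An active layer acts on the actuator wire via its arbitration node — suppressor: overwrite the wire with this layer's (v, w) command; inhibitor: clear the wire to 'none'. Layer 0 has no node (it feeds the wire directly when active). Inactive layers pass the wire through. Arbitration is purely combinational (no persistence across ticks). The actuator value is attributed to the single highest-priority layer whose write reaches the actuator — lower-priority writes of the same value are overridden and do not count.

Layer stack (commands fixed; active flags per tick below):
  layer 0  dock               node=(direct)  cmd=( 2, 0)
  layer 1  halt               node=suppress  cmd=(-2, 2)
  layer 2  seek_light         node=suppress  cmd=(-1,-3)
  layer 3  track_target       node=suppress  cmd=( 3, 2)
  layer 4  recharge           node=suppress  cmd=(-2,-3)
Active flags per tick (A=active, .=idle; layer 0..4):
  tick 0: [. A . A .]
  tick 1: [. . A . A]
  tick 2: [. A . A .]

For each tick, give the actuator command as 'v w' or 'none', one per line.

3 2
-2 -3
3 2

tick 0:
  [0] dock off; wire := none
  [1] halt on (suppress); wire := (-2, 2)
  [2] seek_light off; pass (-2, 2)
  [3] track_target on (suppress); wire := (3, 2)
  [4] recharge off; pass (3, 2)
  output (3, 2)
tick 1:
  [0] dock off; wire := none
  [1] halt off; pass none
  [2] seek_light on (suppress); wire := (-1, -3)
  [3] track_target off; pass (-1, -3)
  [4] recharge on (suppress); wire := (-2, -3)
  output (-2, -3)
tick 2:
  [0] dock off; wire := none
  [1] halt on (suppress); wire := (-2, 2)
  [2] seek_light off; pass (-2, 2)
  [3] track_target on (suppress); wire := (3, 2)
  [4] recharge off; pass (3, 2)
  output (3, 2)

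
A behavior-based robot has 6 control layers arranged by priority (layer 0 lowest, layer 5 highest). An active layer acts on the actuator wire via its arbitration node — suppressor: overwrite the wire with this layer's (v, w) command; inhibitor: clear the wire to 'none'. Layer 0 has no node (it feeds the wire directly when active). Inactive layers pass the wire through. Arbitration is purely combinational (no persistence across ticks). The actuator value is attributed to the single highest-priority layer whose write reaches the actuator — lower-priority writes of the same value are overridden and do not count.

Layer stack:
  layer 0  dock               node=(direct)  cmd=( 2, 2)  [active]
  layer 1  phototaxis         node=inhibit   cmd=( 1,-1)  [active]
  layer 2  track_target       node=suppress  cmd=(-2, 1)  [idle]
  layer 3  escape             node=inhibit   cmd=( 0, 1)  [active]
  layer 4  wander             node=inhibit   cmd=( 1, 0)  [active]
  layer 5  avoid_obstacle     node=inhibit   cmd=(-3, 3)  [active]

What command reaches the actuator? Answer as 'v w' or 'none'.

L0 dock: active, feeds wire = (2, 2)
L1 phototaxis: active, inhibitor → wire = none
L2 track_target: idle → wire stays none
L3 escape: active, inhibitor → wire = none
L4 wander: active, inhibitor → wire = none
L5 avoid_obstacle: active, inhibitor → wire = none
actuator = none

none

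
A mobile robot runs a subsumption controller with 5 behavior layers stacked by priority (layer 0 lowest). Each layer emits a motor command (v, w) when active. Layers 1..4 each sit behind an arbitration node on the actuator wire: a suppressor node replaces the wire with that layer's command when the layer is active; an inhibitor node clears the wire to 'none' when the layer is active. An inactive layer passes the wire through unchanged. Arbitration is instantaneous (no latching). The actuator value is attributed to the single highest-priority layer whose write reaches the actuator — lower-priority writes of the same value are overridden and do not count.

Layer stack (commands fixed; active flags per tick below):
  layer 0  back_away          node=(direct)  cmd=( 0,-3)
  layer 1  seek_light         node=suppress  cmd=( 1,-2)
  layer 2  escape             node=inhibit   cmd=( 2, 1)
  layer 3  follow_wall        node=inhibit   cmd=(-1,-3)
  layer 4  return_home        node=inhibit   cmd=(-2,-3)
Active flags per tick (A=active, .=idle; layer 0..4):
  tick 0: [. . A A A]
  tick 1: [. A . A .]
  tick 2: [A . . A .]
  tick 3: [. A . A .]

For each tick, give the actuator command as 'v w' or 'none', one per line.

none
none
none
none

tick 0:
  L0 back_away: idle → wire = none
  L1 seek_light: idle → wire stays none
  L2 escape: active, inhibitor → wire = none
  L3 follow_wall: active, inhibitor → wire = none
  L4 return_home: active, inhibitor → wire = none
  actuator = none
tick 1:
  L0 back_away: idle → wire = none
  L1 seek_light: active, suppressor → wire = (1, -2)
  L2 escape: idle → wire stays (1, -2)
  L3 follow_wall: active, inhibitor → wire = none
  L4 return_home: idle → wire stays none
  actuator = none
tick 2:
  L0 back_away: active, feeds wire = (0, -3)
  L1 seek_light: idle → wire stays (0, -3)
  L2 escape: idle → wire stays (0, -3)
  L3 follow_wall: active, inhibitor → wire = none
  L4 return_home: idle → wire stays none
  actuator = none
tick 3:
  L0 back_away: idle → wire = none
  L1 seek_light: active, suppressor → wire = (1, -2)
  L2 escape: idle → wire stays (1, -2)
  L3 follow_wall: active, inhibitor → wire = none
  L4 return_home: idle → wire stays none
  actuator = none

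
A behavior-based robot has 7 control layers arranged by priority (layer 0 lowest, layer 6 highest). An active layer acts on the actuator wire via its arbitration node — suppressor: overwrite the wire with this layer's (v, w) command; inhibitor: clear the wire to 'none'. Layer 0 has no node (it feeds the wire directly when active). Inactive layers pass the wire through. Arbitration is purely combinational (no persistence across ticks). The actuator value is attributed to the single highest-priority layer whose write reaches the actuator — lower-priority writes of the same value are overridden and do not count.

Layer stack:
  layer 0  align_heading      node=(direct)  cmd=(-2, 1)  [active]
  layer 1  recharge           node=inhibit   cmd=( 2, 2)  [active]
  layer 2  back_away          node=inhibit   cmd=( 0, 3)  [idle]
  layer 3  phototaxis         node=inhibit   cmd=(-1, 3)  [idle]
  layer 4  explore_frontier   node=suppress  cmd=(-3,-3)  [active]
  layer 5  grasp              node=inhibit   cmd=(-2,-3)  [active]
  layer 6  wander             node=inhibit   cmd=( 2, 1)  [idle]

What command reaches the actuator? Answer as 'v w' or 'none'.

[0] align_heading on; wire := (-2, 1)
[1] recharge on (inhibit); wire := none
[2] back_away off; pass none
[3] phototaxis off; pass none
[4] explore_frontier on (suppress); wire := (-3, -3)
[5] grasp on (inhibit); wire := none
[6] wander off; pass none
output none

none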